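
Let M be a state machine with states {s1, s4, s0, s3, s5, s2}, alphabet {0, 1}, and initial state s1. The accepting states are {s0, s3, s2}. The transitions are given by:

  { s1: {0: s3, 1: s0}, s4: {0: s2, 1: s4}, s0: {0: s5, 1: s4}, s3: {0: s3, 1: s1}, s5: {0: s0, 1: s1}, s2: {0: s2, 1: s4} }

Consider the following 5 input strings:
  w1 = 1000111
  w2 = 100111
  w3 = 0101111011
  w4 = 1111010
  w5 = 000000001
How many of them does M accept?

w1: Trace: s1 -1-> s0 -0-> s5 -0-> s0 -0-> s5 -1-> s1 -1-> s0 -1-> s4  → end s4, rejected
w2: Trace: s1 -1-> s0 -0-> s5 -0-> s0 -1-> s4 -1-> s4 -1-> s4  → end s4, rejected
w3: Trace: s1 -0-> s3 -1-> s1 -0-> s3 -1-> s1 -1-> s0 -1-> s4 -1-> s4 -0-> s2 -1-> s4 -1-> s4  → end s4, rejected
w4: Trace: s1 -1-> s0 -1-> s4 -1-> s4 -1-> s4 -0-> s2 -1-> s4 -0-> s2  → end s2, accepted
w5: Trace: s1 -0-> s3 -0-> s3 -0-> s3 -0-> s3 -0-> s3 -0-> s3 -0-> s3 -0-> s3 -1-> s1  → end s1, rejected

1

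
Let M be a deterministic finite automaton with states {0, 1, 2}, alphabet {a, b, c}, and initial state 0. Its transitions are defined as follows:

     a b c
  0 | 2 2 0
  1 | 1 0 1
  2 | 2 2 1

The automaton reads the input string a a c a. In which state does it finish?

Trace: 0 -a-> 2 -a-> 2 -c-> 1 -a-> 1

1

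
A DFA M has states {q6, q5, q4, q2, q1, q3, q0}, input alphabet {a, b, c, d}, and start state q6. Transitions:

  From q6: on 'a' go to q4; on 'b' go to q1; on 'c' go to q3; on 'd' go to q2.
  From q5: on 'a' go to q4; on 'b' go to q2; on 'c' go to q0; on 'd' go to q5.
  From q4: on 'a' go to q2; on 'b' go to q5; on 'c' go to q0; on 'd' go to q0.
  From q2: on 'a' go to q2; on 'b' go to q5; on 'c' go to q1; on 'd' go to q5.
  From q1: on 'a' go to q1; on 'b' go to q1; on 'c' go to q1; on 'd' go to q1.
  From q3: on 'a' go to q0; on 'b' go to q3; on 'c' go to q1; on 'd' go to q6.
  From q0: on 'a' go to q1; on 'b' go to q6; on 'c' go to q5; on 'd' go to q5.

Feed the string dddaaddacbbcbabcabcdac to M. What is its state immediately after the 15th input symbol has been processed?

q1

Trace: q6 -d-> q2 -d-> q5 -d-> q5 -a-> q4 -a-> q2 -d-> q5 -d-> q5 -a-> q4 -c-> q0 -b-> q6 -b-> q1 -c-> q1 -b-> q1 -a-> q1 -b-> q1
After 15 symbols: q1.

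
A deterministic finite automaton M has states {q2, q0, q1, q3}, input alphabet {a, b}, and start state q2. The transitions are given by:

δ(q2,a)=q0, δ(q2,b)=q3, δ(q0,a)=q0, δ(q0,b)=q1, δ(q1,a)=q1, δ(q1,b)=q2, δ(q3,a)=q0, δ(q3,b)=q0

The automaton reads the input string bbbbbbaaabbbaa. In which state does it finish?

q0

q2 → q3 → q0 → q1 → q2 → q3 → q0 → q0 → q0 → q0 → q1 → q2 → q3 → q0 → q0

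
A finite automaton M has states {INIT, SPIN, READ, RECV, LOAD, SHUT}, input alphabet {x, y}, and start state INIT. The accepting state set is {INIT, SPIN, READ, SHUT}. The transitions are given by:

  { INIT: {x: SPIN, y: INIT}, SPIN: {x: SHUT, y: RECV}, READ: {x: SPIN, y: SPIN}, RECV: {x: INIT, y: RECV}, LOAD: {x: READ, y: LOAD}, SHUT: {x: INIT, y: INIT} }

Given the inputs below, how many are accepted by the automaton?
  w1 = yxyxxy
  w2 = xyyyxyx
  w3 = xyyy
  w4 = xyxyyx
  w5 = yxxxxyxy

3

w1: Trace: INIT -y-> INIT -x-> SPIN -y-> RECV -x-> INIT -x-> SPIN -y-> RECV  → end RECV, rejected
w2: Trace: INIT -x-> SPIN -y-> RECV -y-> RECV -y-> RECV -x-> INIT -y-> INIT -x-> SPIN  → end SPIN, accepted
w3: Trace: INIT -x-> SPIN -y-> RECV -y-> RECV -y-> RECV  → end RECV, rejected
w4: Trace: INIT -x-> SPIN -y-> RECV -x-> INIT -y-> INIT -y-> INIT -x-> SPIN  → end SPIN, accepted
w5: Trace: INIT -y-> INIT -x-> SPIN -x-> SHUT -x-> INIT -x-> SPIN -y-> RECV -x-> INIT -y-> INIT  → end INIT, accepted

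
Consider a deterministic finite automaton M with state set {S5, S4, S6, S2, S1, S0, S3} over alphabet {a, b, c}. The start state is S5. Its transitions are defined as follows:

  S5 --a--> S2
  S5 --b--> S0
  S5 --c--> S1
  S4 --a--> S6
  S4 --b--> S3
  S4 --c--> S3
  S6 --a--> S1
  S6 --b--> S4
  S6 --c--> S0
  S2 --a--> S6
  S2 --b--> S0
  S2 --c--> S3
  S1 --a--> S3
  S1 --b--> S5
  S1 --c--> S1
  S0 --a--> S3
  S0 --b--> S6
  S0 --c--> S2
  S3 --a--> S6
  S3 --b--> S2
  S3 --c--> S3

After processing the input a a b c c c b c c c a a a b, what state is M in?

S2

start at S5
read 'a': S5 → S2
read 'a': S2 → S6
read 'b': S6 → S4
read 'c': S4 → S3
read 'c': S3 → S3
read 'c': S3 → S3
read 'b': S3 → S2
read 'c': S2 → S3
read 'c': S3 → S3
read 'c': S3 → S3
read 'a': S3 → S6
read 'a': S6 → S1
read 'a': S1 → S3
read 'b': S3 → S2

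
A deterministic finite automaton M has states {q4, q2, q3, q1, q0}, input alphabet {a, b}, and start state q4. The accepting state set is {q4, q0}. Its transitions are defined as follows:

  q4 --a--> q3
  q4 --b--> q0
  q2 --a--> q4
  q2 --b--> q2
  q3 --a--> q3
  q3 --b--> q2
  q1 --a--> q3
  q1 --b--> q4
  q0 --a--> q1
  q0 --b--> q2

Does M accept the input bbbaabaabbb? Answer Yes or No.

start at q4
read 'b': q4 → q0
read 'b': q0 → q2
read 'b': q2 → q2
read 'a': q2 → q4
read 'a': q4 → q3
read 'b': q3 → q2
read 'a': q2 → q4
read 'a': q4 → q3
read 'b': q3 → q2
read 'b': q2 → q2
read 'b': q2 → q2
End state q2 is not accepting.

No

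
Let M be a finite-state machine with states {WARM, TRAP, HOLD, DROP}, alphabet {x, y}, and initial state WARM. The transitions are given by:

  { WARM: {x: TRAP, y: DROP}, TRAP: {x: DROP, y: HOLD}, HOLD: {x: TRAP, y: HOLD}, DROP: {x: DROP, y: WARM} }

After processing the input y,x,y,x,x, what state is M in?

WARM → DROP → DROP → WARM → TRAP → DROP

DROP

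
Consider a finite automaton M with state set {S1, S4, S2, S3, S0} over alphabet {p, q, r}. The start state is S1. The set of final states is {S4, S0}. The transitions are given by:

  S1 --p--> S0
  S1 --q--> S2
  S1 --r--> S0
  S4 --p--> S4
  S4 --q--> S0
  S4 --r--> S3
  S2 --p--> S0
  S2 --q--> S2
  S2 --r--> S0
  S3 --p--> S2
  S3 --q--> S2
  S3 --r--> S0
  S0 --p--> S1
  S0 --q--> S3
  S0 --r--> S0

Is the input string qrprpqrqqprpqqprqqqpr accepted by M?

Yes

start at S1
read 'q': S1 → S2
read 'r': S2 → S0
read 'p': S0 → S1
read 'r': S1 → S0
read 'p': S0 → S1
read 'q': S1 → S2
read 'r': S2 → S0
read 'q': S0 → S3
read 'q': S3 → S2
read 'p': S2 → S0
read 'r': S0 → S0
read 'p': S0 → S1
read 'q': S1 → S2
read 'q': S2 → S2
read 'p': S2 → S0
read 'r': S0 → S0
read 'q': S0 → S3
read 'q': S3 → S2
read 'q': S2 → S2
read 'p': S2 → S0
read 'r': S0 → S0
End state S0 is accepting.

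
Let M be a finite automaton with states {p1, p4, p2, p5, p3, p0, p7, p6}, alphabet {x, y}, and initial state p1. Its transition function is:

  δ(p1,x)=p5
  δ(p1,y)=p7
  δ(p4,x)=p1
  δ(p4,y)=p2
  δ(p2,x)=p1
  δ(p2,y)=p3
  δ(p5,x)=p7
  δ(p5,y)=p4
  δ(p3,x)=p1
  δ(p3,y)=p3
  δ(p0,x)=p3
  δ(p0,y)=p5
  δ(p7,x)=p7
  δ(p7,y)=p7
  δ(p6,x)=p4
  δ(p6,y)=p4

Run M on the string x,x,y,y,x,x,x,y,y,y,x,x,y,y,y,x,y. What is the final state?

start at p1
read 'x': p1 → p5
read 'x': p5 → p7
read 'y': p7 → p7
read 'y': p7 → p7
read 'x': p7 → p7
read 'x': p7 → p7
read 'x': p7 → p7
read 'y': p7 → p7
read 'y': p7 → p7
read 'y': p7 → p7
read 'x': p7 → p7
read 'x': p7 → p7
read 'y': p7 → p7
read 'y': p7 → p7
read 'y': p7 → p7
read 'x': p7 → p7
read 'y': p7 → p7

p7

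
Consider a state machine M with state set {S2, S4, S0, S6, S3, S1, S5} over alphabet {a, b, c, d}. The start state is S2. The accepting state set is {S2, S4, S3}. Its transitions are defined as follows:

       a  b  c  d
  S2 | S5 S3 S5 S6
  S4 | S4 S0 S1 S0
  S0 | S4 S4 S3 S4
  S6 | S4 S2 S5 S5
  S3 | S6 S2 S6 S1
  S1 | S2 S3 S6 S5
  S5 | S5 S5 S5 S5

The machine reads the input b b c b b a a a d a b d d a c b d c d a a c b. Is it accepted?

Trace: S2 -b-> S3 -b-> S2 -c-> S5 -b-> S5 -b-> S5 -a-> S5 -a-> S5 -a-> S5 -d-> S5 -a-> S5 -b-> S5 -d-> S5 -d-> S5 -a-> S5 -c-> S5 -b-> S5 -d-> S5 -c-> S5 -d-> S5 -a-> S5 -a-> S5 -c-> S5 -b-> S5
End state S5 is not accepting.

No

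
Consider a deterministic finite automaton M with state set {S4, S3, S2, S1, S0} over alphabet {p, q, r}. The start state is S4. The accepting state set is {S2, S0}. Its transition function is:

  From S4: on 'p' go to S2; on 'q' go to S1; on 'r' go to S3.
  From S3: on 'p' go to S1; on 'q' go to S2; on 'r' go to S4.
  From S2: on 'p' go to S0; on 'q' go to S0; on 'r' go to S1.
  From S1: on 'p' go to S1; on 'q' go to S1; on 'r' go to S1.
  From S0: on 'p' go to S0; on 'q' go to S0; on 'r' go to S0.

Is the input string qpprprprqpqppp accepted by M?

start at S4
read 'q': S4 → S1
read 'p': S1 → S1
read 'p': S1 → S1
read 'r': S1 → S1
read 'p': S1 → S1
read 'r': S1 → S1
read 'p': S1 → S1
read 'r': S1 → S1
read 'q': S1 → S1
read 'p': S1 → S1
read 'q': S1 → S1
read 'p': S1 → S1
read 'p': S1 → S1
read 'p': S1 → S1
End state S1 is not accepting.

No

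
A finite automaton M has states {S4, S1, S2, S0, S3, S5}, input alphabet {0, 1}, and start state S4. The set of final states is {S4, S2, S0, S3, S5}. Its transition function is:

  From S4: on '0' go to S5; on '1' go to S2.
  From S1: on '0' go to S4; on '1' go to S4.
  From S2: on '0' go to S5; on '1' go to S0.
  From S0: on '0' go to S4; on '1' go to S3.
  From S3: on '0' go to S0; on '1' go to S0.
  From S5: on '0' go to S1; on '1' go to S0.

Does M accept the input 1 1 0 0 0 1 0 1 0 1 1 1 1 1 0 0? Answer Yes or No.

start at S4
read '1': S4 → S2
read '1': S2 → S0
read '0': S0 → S4
read '0': S4 → S5
read '0': S5 → S1
read '1': S1 → S4
read '0': S4 → S5
read '1': S5 → S0
read '0': S0 → S4
read '1': S4 → S2
read '1': S2 → S0
read '1': S0 → S3
read '1': S3 → S0
read '1': S0 → S3
read '0': S3 → S0
read '0': S0 → S4
End state S4 is accepting.

Yes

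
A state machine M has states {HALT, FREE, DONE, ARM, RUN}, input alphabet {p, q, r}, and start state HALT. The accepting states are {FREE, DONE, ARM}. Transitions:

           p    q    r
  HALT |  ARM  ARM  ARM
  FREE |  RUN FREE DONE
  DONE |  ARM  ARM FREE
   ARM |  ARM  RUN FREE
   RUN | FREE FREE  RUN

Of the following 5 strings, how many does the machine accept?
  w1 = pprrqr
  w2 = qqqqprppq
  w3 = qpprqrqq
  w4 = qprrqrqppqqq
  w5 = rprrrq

w1: HALT → ARM → ARM → FREE → DONE → ARM → FREE  → end FREE, accepted
w2: HALT → ARM → RUN → FREE → FREE → RUN → RUN → FREE → RUN → FREE  → end FREE, accepted
w3: HALT → ARM → ARM → ARM → FREE → FREE → DONE → ARM → RUN  → end RUN, rejected
w4: HALT → ARM → ARM → FREE → DONE → ARM → FREE → FREE → RUN → FREE → FREE → FREE → FREE  → end FREE, accepted
w5: HALT → ARM → ARM → FREE → DONE → FREE → FREE  → end FREE, accepted

4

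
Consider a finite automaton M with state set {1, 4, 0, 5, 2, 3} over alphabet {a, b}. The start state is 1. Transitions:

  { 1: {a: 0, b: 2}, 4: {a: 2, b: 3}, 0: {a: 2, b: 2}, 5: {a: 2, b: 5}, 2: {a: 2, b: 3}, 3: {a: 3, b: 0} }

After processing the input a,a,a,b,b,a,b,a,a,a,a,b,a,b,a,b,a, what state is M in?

1 → 0 → 2 → 2 → 3 → 0 → 2 → 3 → 3 → 3 → 3 → 3 → 0 → 2 → 3 → 3 → 0 → 2

2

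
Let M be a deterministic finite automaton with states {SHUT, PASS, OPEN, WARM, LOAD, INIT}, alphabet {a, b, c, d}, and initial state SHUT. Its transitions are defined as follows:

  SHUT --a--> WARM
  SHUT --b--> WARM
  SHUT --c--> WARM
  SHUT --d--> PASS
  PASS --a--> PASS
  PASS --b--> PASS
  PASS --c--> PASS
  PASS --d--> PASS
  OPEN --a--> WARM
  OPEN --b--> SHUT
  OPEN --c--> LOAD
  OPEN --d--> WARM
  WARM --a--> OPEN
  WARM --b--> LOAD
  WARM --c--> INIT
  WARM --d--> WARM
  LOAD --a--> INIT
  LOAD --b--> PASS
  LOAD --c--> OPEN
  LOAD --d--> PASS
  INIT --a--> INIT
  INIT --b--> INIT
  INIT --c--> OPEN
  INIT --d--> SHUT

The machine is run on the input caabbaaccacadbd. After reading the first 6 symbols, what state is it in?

PASS

SHUT → WARM → OPEN → WARM → LOAD → PASS → PASS
After 6 symbols: PASS.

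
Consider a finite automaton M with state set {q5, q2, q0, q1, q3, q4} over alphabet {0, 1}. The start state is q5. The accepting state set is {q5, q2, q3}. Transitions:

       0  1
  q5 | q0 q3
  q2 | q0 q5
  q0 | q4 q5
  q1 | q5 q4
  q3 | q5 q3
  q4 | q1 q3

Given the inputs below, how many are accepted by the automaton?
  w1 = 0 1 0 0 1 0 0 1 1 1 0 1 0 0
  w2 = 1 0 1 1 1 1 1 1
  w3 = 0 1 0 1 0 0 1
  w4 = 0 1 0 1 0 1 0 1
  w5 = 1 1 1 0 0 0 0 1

w1:
  start at q5
  read '0': q5 → q0
  read '1': q0 → q5
  read '0': q5 → q0
  read '0': q0 → q4
  read '1': q4 → q3
  read '0': q3 → q5
  read '0': q5 → q0
  read '1': q0 → q5
  read '1': q5 → q3
  read '1': q3 → q3
  read '0': q3 → q5
  read '1': q5 → q3
  read '0': q3 → q5
  read '0': q5 → q0
  end q0, rejected
w2:
  start at q5
  read '1': q5 → q3
  read '0': q3 → q5
  read '1': q5 → q3
  read '1': q3 → q3
  read '1': q3 → q3
  read '1': q3 → q3
  read '1': q3 → q3
  read '1': q3 → q3
  end q3, accepted
w3:
  start at q5
  read '0': q5 → q0
  read '1': q0 → q5
  read '0': q5 → q0
  read '1': q0 → q5
  read '0': q5 → q0
  read '0': q0 → q4
  read '1': q4 → q3
  end q3, accepted
w4:
  start at q5
  read '0': q5 → q0
  read '1': q0 → q5
  read '0': q5 → q0
  read '1': q0 → q5
  read '0': q5 → q0
  read '1': q0 → q5
  read '0': q5 → q0
  read '1': q0 → q5
  end q5, accepted
w5:
  start at q5
  read '1': q5 → q3
  read '1': q3 → q3
  read '1': q3 → q3
  read '0': q3 → q5
  read '0': q5 → q0
  read '0': q0 → q4
  read '0': q4 → q1
  read '1': q1 → q4
  end q4, rejected

3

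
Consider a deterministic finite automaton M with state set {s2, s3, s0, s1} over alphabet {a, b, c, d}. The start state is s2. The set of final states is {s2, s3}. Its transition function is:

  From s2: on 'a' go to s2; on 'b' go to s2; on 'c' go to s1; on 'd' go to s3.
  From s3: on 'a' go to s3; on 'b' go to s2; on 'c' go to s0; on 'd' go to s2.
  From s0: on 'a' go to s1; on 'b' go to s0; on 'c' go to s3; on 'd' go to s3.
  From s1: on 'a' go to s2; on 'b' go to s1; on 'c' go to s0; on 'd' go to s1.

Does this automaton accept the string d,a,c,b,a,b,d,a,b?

start at s2
read 'd': s2 → s3
read 'a': s3 → s3
read 'c': s3 → s0
read 'b': s0 → s0
read 'a': s0 → s1
read 'b': s1 → s1
read 'd': s1 → s1
read 'a': s1 → s2
read 'b': s2 → s2
End state s2 is accepting.

Yes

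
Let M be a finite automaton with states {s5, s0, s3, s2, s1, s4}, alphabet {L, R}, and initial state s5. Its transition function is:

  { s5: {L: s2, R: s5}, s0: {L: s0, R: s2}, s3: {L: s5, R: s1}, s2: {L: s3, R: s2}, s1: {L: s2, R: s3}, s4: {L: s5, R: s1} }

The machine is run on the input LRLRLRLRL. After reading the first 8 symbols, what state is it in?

s1

Trace: s5 -L-> s2 -R-> s2 -L-> s3 -R-> s1 -L-> s2 -R-> s2 -L-> s3 -R-> s1
After 8 symbols: s1.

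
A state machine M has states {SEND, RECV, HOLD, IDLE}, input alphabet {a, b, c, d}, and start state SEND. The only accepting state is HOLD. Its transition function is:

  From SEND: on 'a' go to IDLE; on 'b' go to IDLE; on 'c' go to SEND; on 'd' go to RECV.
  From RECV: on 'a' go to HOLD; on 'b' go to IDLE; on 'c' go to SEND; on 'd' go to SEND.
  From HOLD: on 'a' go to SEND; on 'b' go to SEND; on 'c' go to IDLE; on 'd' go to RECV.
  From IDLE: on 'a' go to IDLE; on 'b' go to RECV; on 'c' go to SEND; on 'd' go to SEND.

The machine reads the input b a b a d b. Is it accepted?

SEND → IDLE → IDLE → RECV → HOLD → RECV → IDLE
End state IDLE is not accepting.

No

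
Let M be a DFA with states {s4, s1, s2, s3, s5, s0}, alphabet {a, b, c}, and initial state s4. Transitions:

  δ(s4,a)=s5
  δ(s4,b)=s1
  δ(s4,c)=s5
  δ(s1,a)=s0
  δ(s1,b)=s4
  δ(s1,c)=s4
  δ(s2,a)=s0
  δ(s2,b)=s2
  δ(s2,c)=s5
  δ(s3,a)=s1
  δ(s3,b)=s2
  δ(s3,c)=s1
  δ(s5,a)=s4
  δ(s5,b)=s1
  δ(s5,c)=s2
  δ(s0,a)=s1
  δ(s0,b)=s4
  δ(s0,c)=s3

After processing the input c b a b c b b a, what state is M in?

s4 → s5 → s1 → s0 → s4 → s5 → s1 → s4 → s5

s5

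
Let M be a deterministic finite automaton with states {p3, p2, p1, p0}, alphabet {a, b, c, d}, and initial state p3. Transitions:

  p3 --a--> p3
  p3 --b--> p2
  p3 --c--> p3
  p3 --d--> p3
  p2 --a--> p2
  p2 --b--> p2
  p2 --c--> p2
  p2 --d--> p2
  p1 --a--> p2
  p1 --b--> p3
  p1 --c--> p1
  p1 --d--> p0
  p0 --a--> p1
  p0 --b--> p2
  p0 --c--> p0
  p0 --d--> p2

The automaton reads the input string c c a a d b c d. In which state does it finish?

start at p3
read 'c': p3 → p3
read 'c': p3 → p3
read 'a': p3 → p3
read 'a': p3 → p3
read 'd': p3 → p3
read 'b': p3 → p2
read 'c': p2 → p2
read 'd': p2 → p2

p2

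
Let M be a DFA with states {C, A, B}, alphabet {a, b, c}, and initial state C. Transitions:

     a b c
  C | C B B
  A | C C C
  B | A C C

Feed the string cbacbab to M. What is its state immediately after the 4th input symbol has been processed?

B

C → B → C → C → B
After 4 symbols: B.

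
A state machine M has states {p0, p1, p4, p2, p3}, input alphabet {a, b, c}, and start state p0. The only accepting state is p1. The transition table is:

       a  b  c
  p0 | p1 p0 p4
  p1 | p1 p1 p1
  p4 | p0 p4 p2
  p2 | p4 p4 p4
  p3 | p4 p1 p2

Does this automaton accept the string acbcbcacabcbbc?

p0 → p1 → p1 → p1 → p1 → p1 → p1 → p1 → p1 → p1 → p1 → p1 → p1 → p1 → p1
End state p1 is accepting.

Yes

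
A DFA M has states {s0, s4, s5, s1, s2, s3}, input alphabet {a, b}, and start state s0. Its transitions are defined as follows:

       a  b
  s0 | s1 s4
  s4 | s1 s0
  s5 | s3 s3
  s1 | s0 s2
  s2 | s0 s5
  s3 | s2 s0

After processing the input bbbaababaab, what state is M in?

start at s0
read 'b': s0 → s4
read 'b': s4 → s0
read 'b': s0 → s4
read 'a': s4 → s1
read 'a': s1 → s0
read 'b': s0 → s4
read 'a': s4 → s1
read 'b': s1 → s2
read 'a': s2 → s0
read 'a': s0 → s1
read 'b': s1 → s2

s2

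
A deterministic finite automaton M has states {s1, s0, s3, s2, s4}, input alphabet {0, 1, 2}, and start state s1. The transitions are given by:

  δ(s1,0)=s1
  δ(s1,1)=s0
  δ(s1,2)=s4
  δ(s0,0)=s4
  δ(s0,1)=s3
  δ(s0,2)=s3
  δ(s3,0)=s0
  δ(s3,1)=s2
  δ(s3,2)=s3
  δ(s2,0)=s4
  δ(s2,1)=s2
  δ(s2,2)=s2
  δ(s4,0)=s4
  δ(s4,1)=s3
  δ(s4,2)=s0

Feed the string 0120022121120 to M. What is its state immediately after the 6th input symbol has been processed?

s1 → s1 → s0 → s3 → s0 → s4 → s0
After 6 symbols: s0.

s0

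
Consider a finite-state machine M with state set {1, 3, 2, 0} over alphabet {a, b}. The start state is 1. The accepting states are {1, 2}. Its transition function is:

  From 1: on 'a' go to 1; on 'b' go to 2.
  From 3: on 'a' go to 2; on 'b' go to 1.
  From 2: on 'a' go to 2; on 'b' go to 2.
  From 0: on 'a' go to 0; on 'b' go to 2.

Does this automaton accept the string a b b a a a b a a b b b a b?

Yes

1 → 1 → 2 → 2 → 2 → 2 → 2 → 2 → 2 → 2 → 2 → 2 → 2 → 2 → 2
End state 2 is accepting.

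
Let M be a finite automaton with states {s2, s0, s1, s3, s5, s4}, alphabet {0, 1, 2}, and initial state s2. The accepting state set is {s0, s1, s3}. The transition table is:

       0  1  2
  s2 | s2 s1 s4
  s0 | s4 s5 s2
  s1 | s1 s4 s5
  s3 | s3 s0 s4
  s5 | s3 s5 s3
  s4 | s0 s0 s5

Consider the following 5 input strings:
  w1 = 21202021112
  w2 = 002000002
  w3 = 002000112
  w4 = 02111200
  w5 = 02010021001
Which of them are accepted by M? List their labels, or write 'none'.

w3, w4

w1: s2 → s4 → s0 → s2 → s2 → s4 → s0 → s2 → s1 → s4 → s0 → s2  → end s2, rejected
w2: s2 → s2 → s2 → s4 → s0 → s4 → s0 → s4 → s0 → s2  → end s2, rejected
w3: s2 → s2 → s2 → s4 → s0 → s4 → s0 → s5 → s5 → s3  → end s3, accepted
w4: s2 → s2 → s4 → s0 → s5 → s5 → s3 → s3 → s3  → end s3, accepted
w5: s2 → s2 → s4 → s0 → s5 → s3 → s3 → s4 → s0 → s4 → s0 → s5  → end s5, rejected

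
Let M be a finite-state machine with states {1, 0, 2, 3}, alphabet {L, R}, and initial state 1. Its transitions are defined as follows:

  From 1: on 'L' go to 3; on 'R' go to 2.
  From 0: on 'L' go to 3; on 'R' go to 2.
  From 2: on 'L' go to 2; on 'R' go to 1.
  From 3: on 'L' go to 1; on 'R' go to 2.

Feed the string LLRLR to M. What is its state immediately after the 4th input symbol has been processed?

Trace: 1 -L-> 3 -L-> 1 -R-> 2 -L-> 2
After 4 symbols: 2.

2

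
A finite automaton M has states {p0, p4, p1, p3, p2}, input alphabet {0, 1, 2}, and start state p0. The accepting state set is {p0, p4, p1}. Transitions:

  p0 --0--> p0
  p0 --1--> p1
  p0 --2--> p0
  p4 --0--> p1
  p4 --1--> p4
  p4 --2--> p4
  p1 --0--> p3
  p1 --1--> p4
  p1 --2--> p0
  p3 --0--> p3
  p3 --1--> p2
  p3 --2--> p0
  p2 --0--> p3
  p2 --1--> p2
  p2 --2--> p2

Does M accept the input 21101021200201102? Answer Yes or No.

Yes

Trace: p0 -2-> p0 -1-> p1 -1-> p4 -0-> p1 -1-> p4 -0-> p1 -2-> p0 -1-> p1 -2-> p0 -0-> p0 -0-> p0 -2-> p0 -0-> p0 -1-> p1 -1-> p4 -0-> p1 -2-> p0
End state p0 is accepting.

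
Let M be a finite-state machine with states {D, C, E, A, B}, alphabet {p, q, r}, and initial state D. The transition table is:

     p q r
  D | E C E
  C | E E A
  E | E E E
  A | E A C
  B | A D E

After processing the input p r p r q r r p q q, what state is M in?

start at D
read 'p': D → E
read 'r': E → E
read 'p': E → E
read 'r': E → E
read 'q': E → E
read 'r': E → E
read 'r': E → E
read 'p': E → E
read 'q': E → E
read 'q': E → E

E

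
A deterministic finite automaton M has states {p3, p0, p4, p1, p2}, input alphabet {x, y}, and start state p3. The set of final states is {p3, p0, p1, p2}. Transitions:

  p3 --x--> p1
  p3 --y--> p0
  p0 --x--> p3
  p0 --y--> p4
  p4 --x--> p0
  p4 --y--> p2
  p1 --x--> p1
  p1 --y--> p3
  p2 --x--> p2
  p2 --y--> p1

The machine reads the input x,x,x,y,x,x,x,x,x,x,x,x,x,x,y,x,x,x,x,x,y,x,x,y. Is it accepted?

Yes

Trace: p3 -x-> p1 -x-> p1 -x-> p1 -y-> p3 -x-> p1 -x-> p1 -x-> p1 -x-> p1 -x-> p1 -x-> p1 -x-> p1 -x-> p1 -x-> p1 -x-> p1 -y-> p3 -x-> p1 -x-> p1 -x-> p1 -x-> p1 -x-> p1 -y-> p3 -x-> p1 -x-> p1 -y-> p3
End state p3 is accepting.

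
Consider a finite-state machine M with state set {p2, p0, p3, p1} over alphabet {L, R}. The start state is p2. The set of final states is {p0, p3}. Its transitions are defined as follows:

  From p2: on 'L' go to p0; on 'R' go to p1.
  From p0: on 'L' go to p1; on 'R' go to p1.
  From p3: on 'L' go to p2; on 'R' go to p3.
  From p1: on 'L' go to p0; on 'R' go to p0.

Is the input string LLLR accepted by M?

No

start at p2
read 'L': p2 → p0
read 'L': p0 → p1
read 'L': p1 → p0
read 'R': p0 → p1
End state p1 is not accepting.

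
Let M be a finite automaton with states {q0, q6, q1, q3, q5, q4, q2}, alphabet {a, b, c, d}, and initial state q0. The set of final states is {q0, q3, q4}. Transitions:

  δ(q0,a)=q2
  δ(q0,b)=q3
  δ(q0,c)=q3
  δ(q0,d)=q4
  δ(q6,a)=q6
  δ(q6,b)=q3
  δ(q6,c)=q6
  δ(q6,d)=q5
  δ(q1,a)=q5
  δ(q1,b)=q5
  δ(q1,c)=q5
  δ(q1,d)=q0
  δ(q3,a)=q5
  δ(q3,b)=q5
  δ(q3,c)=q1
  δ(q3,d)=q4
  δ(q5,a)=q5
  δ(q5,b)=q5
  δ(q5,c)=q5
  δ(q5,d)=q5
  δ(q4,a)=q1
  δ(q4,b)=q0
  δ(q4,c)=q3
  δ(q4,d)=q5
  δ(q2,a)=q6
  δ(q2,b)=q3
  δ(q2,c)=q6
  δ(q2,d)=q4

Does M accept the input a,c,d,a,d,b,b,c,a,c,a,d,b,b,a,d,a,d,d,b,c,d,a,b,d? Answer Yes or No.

q0 → q2 → q6 → q5 → q5 → q5 → q5 → q5 → q5 → q5 → q5 → q5 → q5 → q5 → q5 → q5 → q5 → q5 → q5 → q5 → q5 → q5 → q5 → q5 → q5 → q5
End state q5 is not accepting.

No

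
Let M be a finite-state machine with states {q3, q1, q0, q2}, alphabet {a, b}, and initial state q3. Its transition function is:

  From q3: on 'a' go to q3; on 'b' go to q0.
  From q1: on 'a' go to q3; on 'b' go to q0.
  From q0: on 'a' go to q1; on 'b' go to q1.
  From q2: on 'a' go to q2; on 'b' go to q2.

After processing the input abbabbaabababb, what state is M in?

q1

start at q3
read 'a': q3 → q3
read 'b': q3 → q0
read 'b': q0 → q1
read 'a': q1 → q3
read 'b': q3 → q0
read 'b': q0 → q1
read 'a': q1 → q3
read 'a': q3 → q3
read 'b': q3 → q0
read 'a': q0 → q1
read 'b': q1 → q0
read 'a': q0 → q1
read 'b': q1 → q0
read 'b': q0 → q1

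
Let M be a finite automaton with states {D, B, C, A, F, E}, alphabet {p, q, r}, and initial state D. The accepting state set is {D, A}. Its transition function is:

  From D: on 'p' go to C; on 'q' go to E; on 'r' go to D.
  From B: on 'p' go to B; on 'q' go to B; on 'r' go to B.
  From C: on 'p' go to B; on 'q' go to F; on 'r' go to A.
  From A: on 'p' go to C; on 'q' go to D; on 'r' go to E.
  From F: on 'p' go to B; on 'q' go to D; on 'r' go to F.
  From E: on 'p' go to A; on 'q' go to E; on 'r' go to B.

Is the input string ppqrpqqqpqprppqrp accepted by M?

D → C → B → B → B → B → B → B → B → B → B → B → B → B → B → B → B → B
End state B is not accepting.

No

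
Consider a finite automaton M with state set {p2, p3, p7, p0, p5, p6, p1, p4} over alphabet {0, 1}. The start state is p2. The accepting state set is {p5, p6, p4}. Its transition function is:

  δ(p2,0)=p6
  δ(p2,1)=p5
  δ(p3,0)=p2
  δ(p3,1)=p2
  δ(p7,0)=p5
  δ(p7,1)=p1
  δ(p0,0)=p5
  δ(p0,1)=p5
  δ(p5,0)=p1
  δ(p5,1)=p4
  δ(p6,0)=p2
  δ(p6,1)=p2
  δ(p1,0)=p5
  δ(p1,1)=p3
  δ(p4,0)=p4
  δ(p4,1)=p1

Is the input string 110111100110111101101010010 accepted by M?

Trace: p2 -1-> p5 -1-> p4 -0-> p4 -1-> p1 -1-> p3 -1-> p2 -1-> p5 -0-> p1 -0-> p5 -1-> p4 -1-> p1 -0-> p5 -1-> p4 -1-> p1 -1-> p3 -1-> p2 -0-> p6 -1-> p2 -1-> p5 -0-> p1 -1-> p3 -0-> p2 -1-> p5 -0-> p1 -0-> p5 -1-> p4 -0-> p4
End state p4 is accepting.

Yes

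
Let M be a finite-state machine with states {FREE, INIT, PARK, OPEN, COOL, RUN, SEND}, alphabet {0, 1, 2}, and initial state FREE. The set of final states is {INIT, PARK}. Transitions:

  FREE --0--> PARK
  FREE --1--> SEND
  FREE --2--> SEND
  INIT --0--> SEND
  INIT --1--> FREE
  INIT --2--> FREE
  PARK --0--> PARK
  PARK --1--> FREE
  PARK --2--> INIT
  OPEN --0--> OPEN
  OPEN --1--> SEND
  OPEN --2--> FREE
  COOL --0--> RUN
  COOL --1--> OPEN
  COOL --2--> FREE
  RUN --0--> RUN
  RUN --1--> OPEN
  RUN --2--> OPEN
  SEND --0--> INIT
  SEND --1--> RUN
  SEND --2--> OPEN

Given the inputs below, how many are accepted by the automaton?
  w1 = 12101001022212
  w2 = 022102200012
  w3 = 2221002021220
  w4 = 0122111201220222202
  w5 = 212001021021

w1: FREE → SEND → OPEN → SEND → INIT → FREE → PARK → PARK → FREE → PARK → INIT → FREE → SEND → RUN → OPEN  → end OPEN, rejected
w2: FREE → PARK → INIT → FREE → SEND → INIT → FREE → SEND → INIT → SEND → INIT → FREE → SEND  → end SEND, rejected
w3: FREE → SEND → OPEN → FREE → SEND → INIT → SEND → OPEN → OPEN → FREE → SEND → OPEN → FREE → PARK  → end PARK, accepted
w4: FREE → PARK → FREE → SEND → OPEN → SEND → RUN → OPEN → FREE → PARK → FREE → SEND → OPEN → OPEN → FREE → SEND → OPEN → FREE → PARK → INIT  → end INIT, accepted
w5: FREE → SEND → RUN → OPEN → OPEN → OPEN → SEND → INIT → FREE → SEND → INIT → FREE → SEND  → end SEND, rejected

2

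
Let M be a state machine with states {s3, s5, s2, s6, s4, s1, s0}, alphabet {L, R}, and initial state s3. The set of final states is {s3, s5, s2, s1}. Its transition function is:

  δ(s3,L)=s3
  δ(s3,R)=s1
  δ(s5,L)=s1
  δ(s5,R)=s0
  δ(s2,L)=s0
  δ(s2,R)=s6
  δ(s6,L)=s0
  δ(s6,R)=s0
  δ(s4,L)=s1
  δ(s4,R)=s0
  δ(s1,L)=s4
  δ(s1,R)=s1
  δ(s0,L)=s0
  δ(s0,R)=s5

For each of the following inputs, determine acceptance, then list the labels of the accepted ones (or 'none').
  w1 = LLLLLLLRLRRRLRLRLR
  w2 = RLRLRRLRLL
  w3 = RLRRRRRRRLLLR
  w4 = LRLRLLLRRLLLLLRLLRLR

w1: Trace: s3 -L-> s3 -L-> s3 -L-> s3 -L-> s3 -L-> s3 -L-> s3 -L-> s3 -R-> s1 -L-> s4 -R-> s0 -R-> s5 -R-> s0 -L-> s0 -R-> s5 -L-> s1 -R-> s1 -L-> s4 -R-> s0  → end s0, rejected
w2: Trace: s3 -R-> s1 -L-> s4 -R-> s0 -L-> s0 -R-> s5 -R-> s0 -L-> s0 -R-> s5 -L-> s1 -L-> s4  → end s4, rejected
w3: Trace: s3 -R-> s1 -L-> s4 -R-> s0 -R-> s5 -R-> s0 -R-> s5 -R-> s0 -R-> s5 -R-> s0 -L-> s0 -L-> s0 -L-> s0 -R-> s5  → end s5, accepted
w4: Trace: s3 -L-> s3 -R-> s1 -L-> s4 -R-> s0 -L-> s0 -L-> s0 -L-> s0 -R-> s5 -R-> s0 -L-> s0 -L-> s0 -L-> s0 -L-> s0 -L-> s0 -R-> s5 -L-> s1 -L-> s4 -R-> s0 -L-> s0 -R-> s5  → end s5, accepted

w3, w4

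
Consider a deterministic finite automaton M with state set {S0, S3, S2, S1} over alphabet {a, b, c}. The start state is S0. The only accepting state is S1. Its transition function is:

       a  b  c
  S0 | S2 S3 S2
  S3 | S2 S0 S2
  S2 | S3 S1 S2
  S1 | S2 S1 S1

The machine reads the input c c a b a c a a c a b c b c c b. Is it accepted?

start at S0
read 'c': S0 → S2
read 'c': S2 → S2
read 'a': S2 → S3
read 'b': S3 → S0
read 'a': S0 → S2
read 'c': S2 → S2
read 'a': S2 → S3
read 'a': S3 → S2
read 'c': S2 → S2
read 'a': S2 → S3
read 'b': S3 → S0
read 'c': S0 → S2
read 'b': S2 → S1
read 'c': S1 → S1
read 'c': S1 → S1
read 'b': S1 → S1
End state S1 is accepting.

Yes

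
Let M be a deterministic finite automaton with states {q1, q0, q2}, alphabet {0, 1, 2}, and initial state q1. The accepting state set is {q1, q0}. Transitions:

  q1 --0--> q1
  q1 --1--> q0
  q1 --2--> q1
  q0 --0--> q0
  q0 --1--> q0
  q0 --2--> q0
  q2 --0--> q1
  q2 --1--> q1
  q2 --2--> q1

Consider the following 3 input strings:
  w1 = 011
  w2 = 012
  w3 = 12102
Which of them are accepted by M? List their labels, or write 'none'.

w1, w2, w3

w1: q1 → q1 → q0 → q0  → end q0, accepted
w2: q1 → q1 → q0 → q0  → end q0, accepted
w3: q1 → q0 → q0 → q0 → q0 → q0  → end q0, accepted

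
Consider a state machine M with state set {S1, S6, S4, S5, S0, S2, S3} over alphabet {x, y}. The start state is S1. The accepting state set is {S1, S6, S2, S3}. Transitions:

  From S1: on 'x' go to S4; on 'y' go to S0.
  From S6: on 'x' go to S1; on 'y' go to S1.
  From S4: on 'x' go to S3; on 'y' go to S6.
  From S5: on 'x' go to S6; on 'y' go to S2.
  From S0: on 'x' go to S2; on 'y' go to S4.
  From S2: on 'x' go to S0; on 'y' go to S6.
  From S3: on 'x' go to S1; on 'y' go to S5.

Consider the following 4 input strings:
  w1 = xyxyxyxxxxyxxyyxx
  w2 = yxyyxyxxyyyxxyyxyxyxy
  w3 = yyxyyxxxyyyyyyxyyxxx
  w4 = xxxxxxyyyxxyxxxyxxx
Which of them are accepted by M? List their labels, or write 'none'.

none

w1: Trace: S1 -x-> S4 -y-> S6 -x-> S1 -y-> S0 -x-> S2 -y-> S6 -x-> S1 -x-> S4 -x-> S3 -x-> S1 -y-> S0 -x-> S2 -x-> S0 -y-> S4 -y-> S6 -x-> S1 -x-> S4  → end S4, rejected
w2: Trace: S1 -y-> S0 -x-> S2 -y-> S6 -y-> S1 -x-> S4 -y-> S6 -x-> S1 -x-> S4 -y-> S6 -y-> S1 -y-> S0 -x-> S2 -x-> S0 -y-> S4 -y-> S6 -x-> S1 -y-> S0 -x-> S2 -y-> S6 -x-> S1 -y-> S0  → end S0, rejected
w3: Trace: S1 -y-> S0 -y-> S4 -x-> S3 -y-> S5 -y-> S2 -x-> S0 -x-> S2 -x-> S0 -y-> S4 -y-> S6 -y-> S1 -y-> S0 -y-> S4 -y-> S6 -x-> S1 -y-> S0 -y-> S4 -x-> S3 -x-> S1 -x-> S4  → end S4, rejected
w4: Trace: S1 -x-> S4 -x-> S3 -x-> S1 -x-> S4 -x-> S3 -x-> S1 -y-> S0 -y-> S4 -y-> S6 -x-> S1 -x-> S4 -y-> S6 -x-> S1 -x-> S4 -x-> S3 -y-> S5 -x-> S6 -x-> S1 -x-> S4  → end S4, rejected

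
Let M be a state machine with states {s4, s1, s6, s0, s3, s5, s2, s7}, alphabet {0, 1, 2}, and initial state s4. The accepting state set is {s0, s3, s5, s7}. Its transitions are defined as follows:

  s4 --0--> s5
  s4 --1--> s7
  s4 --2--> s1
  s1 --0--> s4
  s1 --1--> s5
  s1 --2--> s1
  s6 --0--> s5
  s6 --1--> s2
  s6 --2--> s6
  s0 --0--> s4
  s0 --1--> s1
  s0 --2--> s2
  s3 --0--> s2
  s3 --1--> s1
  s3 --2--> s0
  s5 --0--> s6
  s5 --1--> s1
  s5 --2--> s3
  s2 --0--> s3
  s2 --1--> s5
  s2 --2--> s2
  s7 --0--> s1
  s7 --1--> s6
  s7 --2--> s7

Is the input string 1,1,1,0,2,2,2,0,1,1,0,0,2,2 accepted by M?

start at s4
read '1': s4 → s7
read '1': s7 → s6
read '1': s6 → s2
read '0': s2 → s3
read '2': s3 → s0
read '2': s0 → s2
read '2': s2 → s2
read '0': s2 → s3
read '1': s3 → s1
read '1': s1 → s5
read '0': s5 → s6
read '0': s6 → s5
read '2': s5 → s3
read '2': s3 → s0
End state s0 is accepting.

Yes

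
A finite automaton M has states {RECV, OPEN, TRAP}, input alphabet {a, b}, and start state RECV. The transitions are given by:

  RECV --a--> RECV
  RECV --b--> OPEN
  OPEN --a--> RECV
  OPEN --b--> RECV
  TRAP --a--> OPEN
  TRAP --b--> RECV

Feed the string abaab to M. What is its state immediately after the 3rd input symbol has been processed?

RECV → RECV → OPEN → RECV
After 3 symbols: RECV.

RECV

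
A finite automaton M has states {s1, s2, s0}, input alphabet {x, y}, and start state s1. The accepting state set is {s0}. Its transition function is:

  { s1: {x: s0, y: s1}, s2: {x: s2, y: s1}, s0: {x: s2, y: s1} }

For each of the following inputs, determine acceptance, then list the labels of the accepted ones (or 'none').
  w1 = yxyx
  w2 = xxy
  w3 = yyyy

w1: Trace: s1 -y-> s1 -x-> s0 -y-> s1 -x-> s0  → end s0, accepted
w2: Trace: s1 -x-> s0 -x-> s2 -y-> s1  → end s1, rejected
w3: Trace: s1 -y-> s1 -y-> s1 -y-> s1 -y-> s1  → end s1, rejected

w1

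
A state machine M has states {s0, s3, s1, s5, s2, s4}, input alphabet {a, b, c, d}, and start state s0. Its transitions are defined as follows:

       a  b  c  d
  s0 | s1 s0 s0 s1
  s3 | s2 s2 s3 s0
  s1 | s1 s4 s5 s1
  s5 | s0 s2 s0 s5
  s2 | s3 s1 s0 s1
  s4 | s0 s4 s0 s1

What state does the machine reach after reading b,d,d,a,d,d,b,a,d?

s1

s0 → s0 → s1 → s1 → s1 → s1 → s1 → s4 → s0 → s1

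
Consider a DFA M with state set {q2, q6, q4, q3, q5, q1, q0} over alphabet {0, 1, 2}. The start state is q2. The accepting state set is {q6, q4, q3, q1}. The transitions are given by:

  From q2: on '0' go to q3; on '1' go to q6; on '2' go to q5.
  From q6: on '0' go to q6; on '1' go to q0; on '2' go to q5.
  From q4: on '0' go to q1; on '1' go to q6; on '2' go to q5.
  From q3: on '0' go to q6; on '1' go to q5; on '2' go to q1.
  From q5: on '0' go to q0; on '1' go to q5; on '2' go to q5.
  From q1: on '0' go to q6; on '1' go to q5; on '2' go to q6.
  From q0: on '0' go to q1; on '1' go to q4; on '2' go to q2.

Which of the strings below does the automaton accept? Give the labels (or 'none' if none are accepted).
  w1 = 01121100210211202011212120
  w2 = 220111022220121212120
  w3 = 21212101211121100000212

none

w1: q2 → q3 → q5 → q5 → q5 → q5 → q5 → q0 → q1 → q6 → q0 → q1 → q6 → q0 → q4 → q5 → q0 → q2 → q3 → q5 → q5 → q5 → q5 → q5 → q5 → q5 → q0  → end q0, rejected
w2: q2 → q5 → q5 → q0 → q4 → q6 → q0 → q1 → q6 → q5 → q5 → q5 → q0 → q4 → q5 → q5 → q5 → q5 → q5 → q5 → q5 → q0  → end q0, rejected
w3: q2 → q5 → q5 → q5 → q5 → q5 → q5 → q0 → q4 → q5 → q5 → q5 → q5 → q5 → q5 → q5 → q0 → q1 → q6 → q6 → q6 → q5 → q5 → q5  → end q5, rejected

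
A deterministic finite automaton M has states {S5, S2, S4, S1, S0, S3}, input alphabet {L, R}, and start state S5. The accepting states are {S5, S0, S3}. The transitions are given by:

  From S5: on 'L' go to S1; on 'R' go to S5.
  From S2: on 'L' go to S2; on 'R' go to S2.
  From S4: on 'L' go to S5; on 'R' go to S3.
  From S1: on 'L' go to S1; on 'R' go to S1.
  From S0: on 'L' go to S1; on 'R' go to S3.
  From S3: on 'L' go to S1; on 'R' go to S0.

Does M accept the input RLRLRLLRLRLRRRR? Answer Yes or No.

start at S5
read 'R': S5 → S5
read 'L': S5 → S1
read 'R': S1 → S1
read 'L': S1 → S1
read 'R': S1 → S1
read 'L': S1 → S1
read 'L': S1 → S1
read 'R': S1 → S1
read 'L': S1 → S1
read 'R': S1 → S1
read 'L': S1 → S1
read 'R': S1 → S1
read 'R': S1 → S1
read 'R': S1 → S1
read 'R': S1 → S1
End state S1 is not accepting.

No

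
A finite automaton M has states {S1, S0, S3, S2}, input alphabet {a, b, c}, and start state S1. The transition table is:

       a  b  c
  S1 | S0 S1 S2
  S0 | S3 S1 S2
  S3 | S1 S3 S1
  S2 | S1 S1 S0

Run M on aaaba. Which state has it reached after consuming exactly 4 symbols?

Trace: S1 -a-> S0 -a-> S3 -a-> S1 -b-> S1
After 4 symbols: S1.

S1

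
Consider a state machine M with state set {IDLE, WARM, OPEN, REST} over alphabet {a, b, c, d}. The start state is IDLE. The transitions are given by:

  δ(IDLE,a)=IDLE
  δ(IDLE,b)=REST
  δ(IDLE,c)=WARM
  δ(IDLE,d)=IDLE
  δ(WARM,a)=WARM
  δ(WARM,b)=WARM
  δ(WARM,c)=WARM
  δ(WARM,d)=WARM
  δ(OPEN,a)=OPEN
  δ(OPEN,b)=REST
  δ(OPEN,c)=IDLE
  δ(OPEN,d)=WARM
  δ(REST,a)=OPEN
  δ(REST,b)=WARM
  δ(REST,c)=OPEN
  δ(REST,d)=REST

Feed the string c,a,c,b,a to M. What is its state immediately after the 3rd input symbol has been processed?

IDLE → WARM → WARM → WARM
After 3 symbols: WARM.

WARM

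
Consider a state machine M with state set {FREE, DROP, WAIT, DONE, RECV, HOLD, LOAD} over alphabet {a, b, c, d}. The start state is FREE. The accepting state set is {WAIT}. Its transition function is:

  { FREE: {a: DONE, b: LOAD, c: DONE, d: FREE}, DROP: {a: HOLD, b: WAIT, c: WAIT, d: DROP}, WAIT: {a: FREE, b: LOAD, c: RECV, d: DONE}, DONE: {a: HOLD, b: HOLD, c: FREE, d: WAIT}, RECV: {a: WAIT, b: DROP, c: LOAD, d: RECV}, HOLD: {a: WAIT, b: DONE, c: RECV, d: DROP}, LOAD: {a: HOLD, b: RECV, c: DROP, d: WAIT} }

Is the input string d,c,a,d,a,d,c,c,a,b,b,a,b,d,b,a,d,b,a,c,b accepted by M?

No

FREE → FREE → DONE → HOLD → DROP → HOLD → DROP → WAIT → RECV → WAIT → LOAD → RECV → WAIT → LOAD → WAIT → LOAD → HOLD → DROP → WAIT → FREE → DONE → HOLD
End state HOLD is not accepting.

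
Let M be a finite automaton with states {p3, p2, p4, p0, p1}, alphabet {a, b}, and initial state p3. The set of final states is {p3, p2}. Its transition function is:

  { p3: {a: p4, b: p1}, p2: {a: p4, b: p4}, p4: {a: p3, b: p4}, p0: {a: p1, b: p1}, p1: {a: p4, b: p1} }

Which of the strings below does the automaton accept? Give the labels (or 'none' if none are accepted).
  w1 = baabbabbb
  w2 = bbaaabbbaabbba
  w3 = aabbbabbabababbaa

w1: Trace: p3 -b-> p1 -a-> p4 -a-> p3 -b-> p1 -b-> p1 -a-> p4 -b-> p4 -b-> p4 -b-> p4  → end p4, rejected
w2: Trace: p3 -b-> p1 -b-> p1 -a-> p4 -a-> p3 -a-> p4 -b-> p4 -b-> p4 -b-> p4 -a-> p3 -a-> p4 -b-> p4 -b-> p4 -b-> p4 -a-> p3  → end p3, accepted
w3: Trace: p3 -a-> p4 -a-> p3 -b-> p1 -b-> p1 -b-> p1 -a-> p4 -b-> p4 -b-> p4 -a-> p3 -b-> p1 -a-> p4 -b-> p4 -a-> p3 -b-> p1 -b-> p1 -a-> p4 -a-> p3  → end p3, accepted

w2, w3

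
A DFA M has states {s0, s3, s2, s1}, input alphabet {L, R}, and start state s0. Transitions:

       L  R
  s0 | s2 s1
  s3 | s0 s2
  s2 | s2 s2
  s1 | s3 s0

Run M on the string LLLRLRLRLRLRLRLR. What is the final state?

Trace: s0 -L-> s2 -L-> s2 -L-> s2 -R-> s2 -L-> s2 -R-> s2 -L-> s2 -R-> s2 -L-> s2 -R-> s2 -L-> s2 -R-> s2 -L-> s2 -R-> s2 -L-> s2 -R-> s2

s2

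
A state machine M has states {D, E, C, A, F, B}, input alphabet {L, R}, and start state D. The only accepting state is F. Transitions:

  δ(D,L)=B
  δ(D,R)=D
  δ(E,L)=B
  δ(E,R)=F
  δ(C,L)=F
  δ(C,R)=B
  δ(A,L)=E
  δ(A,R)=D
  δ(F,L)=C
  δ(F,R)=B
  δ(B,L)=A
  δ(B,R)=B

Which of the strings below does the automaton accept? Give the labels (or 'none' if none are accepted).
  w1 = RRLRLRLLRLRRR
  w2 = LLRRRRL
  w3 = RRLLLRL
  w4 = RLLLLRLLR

w1: Trace: D -R-> D -R-> D -L-> B -R-> B -L-> A -R-> D -L-> B -L-> A -R-> D -L-> B -R-> B -R-> B -R-> B  → end B, rejected
w2: Trace: D -L-> B -L-> A -R-> D -R-> D -R-> D -R-> D -L-> B  → end B, rejected
w3: Trace: D -R-> D -R-> D -L-> B -L-> A -L-> E -R-> F -L-> C  → end C, rejected
w4: Trace: D -R-> D -L-> B -L-> A -L-> E -L-> B -R-> B -L-> A -L-> E -R-> F  → end F, accepted

w4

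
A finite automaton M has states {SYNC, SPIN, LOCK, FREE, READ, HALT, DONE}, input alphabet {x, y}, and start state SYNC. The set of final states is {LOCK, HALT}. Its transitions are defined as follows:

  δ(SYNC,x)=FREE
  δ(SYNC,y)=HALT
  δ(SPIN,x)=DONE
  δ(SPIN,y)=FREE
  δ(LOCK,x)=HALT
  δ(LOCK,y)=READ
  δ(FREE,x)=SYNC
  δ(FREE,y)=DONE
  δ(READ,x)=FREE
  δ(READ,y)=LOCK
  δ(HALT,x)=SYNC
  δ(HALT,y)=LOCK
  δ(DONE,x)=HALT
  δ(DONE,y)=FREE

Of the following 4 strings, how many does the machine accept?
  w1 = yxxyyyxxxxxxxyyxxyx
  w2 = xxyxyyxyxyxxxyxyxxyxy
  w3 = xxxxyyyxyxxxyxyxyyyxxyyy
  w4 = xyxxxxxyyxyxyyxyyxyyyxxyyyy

3

w1: Trace: SYNC -y-> HALT -x-> SYNC -x-> FREE -y-> DONE -y-> FREE -y-> DONE -x-> HALT -x-> SYNC -x-> FREE -x-> SYNC -x-> FREE -x-> SYNC -x-> FREE -y-> DONE -y-> FREE -x-> SYNC -x-> FREE -y-> DONE -x-> HALT  → end HALT, accepted
w2: Trace: SYNC -x-> FREE -x-> SYNC -y-> HALT -x-> SYNC -y-> HALT -y-> LOCK -x-> HALT -y-> LOCK -x-> HALT -y-> LOCK -x-> HALT -x-> SYNC -x-> FREE -y-> DONE -x-> HALT -y-> LOCK -x-> HALT -x-> SYNC -y-> HALT -x-> SYNC -y-> HALT  → end HALT, accepted
w3: Trace: SYNC -x-> FREE -x-> SYNC -x-> FREE -x-> SYNC -y-> HALT -y-> LOCK -y-> READ -x-> FREE -y-> DONE -x-> HALT -x-> SYNC -x-> FREE -y-> DONE -x-> HALT -y-> LOCK -x-> HALT -y-> LOCK -y-> READ -y-> LOCK -x-> HALT -x-> SYNC -y-> HALT -y-> LOCK -y-> READ  → end READ, rejected
w4: Trace: SYNC -x-> FREE -y-> DONE -x-> HALT -x-> SYNC -x-> FREE -x-> SYNC -x-> FREE -y-> DONE -y-> FREE -x-> SYNC -y-> HALT -x-> SYNC -y-> HALT -y-> LOCK -x-> HALT -y-> LOCK -y-> READ -x-> FREE -y-> DONE -y-> FREE -y-> DONE -x-> HALT -x-> SYNC -y-> HALT -y-> LOCK -y-> READ -y-> LOCK  → end LOCK, accepted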